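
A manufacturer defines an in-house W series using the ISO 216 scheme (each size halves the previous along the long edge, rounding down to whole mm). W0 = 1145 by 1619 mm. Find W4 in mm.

286 × 404 mm

W1: ⌊1619/2⌋ × 1145 = 809 × 1145 mm
W2: ⌊1145/2⌋ × 809 = 572 × 809 mm
W3: ⌊809/2⌋ × 572 = 404 × 572 mm
W4: ⌊572/2⌋ × 404 = 286 × 404 mm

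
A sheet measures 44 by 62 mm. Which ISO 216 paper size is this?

B9 (44 × 62 mm)

Aspect ratio 62/44 ≈ 1.409 — close to the ISO √2 ≈ 1.414.
In the B-series (B0 = 1000 × 1414 mm): B9 = 44 × 62 mm.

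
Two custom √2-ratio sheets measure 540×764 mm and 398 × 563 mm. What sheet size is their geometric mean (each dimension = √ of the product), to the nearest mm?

Short side: √(540 · 398) = √214920 ≈ 463.6 → 464 mm
Long side: √(764 · 563) = √430132 ≈ 655.8 → 656 mm

464 × 656 mm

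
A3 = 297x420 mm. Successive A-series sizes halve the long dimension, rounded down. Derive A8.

A4: ⌊420/2⌋ × 297 = 210 × 297 mm
A5: ⌊297/2⌋ × 210 = 148 × 210 mm
A6: ⌊210/2⌋ × 148 = 105 × 148 mm
A7: ⌊148/2⌋ × 105 = 74 × 105 mm
A8: ⌊105/2⌋ × 74 = 52 × 74 mm

52 × 74 mm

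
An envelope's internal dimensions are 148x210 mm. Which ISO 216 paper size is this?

Aspect ratio 210/148 ≈ 1.419 — close to the ISO √2 ≈ 1.414.
In the A-series (A0 area = 1 m²): A5 = 148 × 210 mm.

A5 (148 × 210 mm)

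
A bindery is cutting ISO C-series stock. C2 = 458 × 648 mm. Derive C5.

162 × 229 mm

C3: ⌊648/2⌋ × 458 = 324 × 458 mm
C4: ⌊458/2⌋ × 324 = 229 × 324 mm
C5: ⌊324/2⌋ × 229 = 162 × 229 mm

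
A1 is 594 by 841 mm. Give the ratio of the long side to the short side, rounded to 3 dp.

841 / 594 = 1.416
ISO 216 targets √2 ≈ 1.414; the +0.002 deviation is from mm rounding.

1.416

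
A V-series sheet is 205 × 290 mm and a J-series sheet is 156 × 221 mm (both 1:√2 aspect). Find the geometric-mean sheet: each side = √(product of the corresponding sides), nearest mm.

Short side: √(205 · 156) = √31980 ≈ 178.8 → 179 mm
Long side: √(290 · 221) = √64090 ≈ 253.2 → 253 mm

179 × 253 mm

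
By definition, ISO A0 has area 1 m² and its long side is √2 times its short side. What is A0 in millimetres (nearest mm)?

841 × 1189 mm

Let the short side be w mm. Then the long side is w√2 and w · w√2 = 10⁶ mm².
w² = 10⁶/√2, so w = 1000 / 2^(1/4) ≈ 840.9 mm; long side = 1000 · 2^(1/4) ≈ 1189.2 mm.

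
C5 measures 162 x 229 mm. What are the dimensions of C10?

28 × 40 mm

C6: ⌊229/2⌋ × 162 = 114 × 162 mm
C7: ⌊162/2⌋ × 114 = 81 × 114 mm
C8: ⌊114/2⌋ × 81 = 57 × 81 mm
C9: ⌊81/2⌋ × 57 = 40 × 57 mm
C10: ⌊57/2⌋ × 40 = 28 × 40 mm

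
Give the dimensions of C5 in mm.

162 × 229 mm

C0 = 917 × 1297 mm (C0 is the geometric mean of A0 and B0, aspect 1:√2).
C1: ⌊1297/2⌋ × 917 = 648 × 917 mm
C2: ⌊917/2⌋ × 648 = 458 × 648 mm
C3: ⌊648/2⌋ × 458 = 324 × 458 mm
C4: ⌊458/2⌋ × 324 = 229 × 324 mm
C5: ⌊324/2⌋ × 229 = 162 × 229 mm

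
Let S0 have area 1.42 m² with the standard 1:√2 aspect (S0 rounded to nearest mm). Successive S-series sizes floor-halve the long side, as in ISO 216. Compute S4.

250 × 354 mm

Let S0's short side be w mm. w · w√2 = 1.42 m² = 1,420,000 mm², so w ≈ 1002.0 mm and w√2 ≈ 1417.1 mm → S0 = 1002 × 1417 mm.
S1: ⌊1417/2⌋ × 1002 = 708 × 1002 mm
S2: ⌊1002/2⌋ × 708 = 501 × 708 mm
S3: ⌊708/2⌋ × 501 = 354 × 501 mm
S4: ⌊501/2⌋ × 354 = 250 × 354 mm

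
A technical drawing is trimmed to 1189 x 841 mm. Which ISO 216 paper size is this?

A0 (841 × 1189 mm)

Aspect ratio 1189/841 ≈ 1.414 — close to the ISO √2 ≈ 1.414.
In the A-series (A0 area = 1 m²): A0 = 841 × 1189 mm.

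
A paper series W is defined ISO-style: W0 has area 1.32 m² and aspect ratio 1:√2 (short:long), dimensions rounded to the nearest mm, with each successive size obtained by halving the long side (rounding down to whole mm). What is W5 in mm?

170 × 241 mm

Let W0's short side be w mm. w · w√2 = 1.32 m² = 1,320,000 mm², so w ≈ 966.1 mm and w√2 ≈ 1366.3 mm → W0 = 966 × 1366 mm.
W1: ⌊1366/2⌋ × 966 = 683 × 966 mm
W2: ⌊966/2⌋ × 683 = 483 × 683 mm
W3: ⌊683/2⌋ × 483 = 341 × 483 mm
W4: ⌊483/2⌋ × 341 = 241 × 341 mm
W5: ⌊341/2⌋ × 241 = 170 × 241 mm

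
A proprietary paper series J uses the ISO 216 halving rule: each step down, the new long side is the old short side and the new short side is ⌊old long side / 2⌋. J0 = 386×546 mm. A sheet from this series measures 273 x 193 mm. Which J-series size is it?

J0: 386 × 546 mm
J1: 273 × 386 mm
J2: 193 × 273 mm
J3: 136 × 193 mm
→ matches J2.

J2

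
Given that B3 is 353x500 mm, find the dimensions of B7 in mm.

88 × 125 mm

B4: ⌊500/2⌋ × 353 = 250 × 353 mm
B5: ⌊353/2⌋ × 250 = 176 × 250 mm
B6: ⌊250/2⌋ × 176 = 125 × 176 mm
B7: ⌊176/2⌋ × 125 = 88 × 125 mm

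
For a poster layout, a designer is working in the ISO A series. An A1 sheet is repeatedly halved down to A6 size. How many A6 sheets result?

32

Each ISO step halves the sheet: 1 × A1 → 2 × A2 → 4 × A3 → 8 × A4 → …
From A1 to A6 is 5 halving steps: 2^5 = 32.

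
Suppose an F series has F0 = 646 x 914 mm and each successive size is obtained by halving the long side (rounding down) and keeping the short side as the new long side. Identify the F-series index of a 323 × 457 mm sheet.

F0: 646 × 914 mm
F1: 457 × 646 mm
F2: 323 × 457 mm
F3: 228 × 323 mm
→ matches F2.

F2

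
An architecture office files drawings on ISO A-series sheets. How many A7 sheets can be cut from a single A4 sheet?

8

Each ISO step halves the sheet: 1 × A4 → 2 × A5 → 4 × A6 → 8 × A7
From A4 to A7 is 3 halving steps: 2^3 = 8.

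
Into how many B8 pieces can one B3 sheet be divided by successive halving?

32

Each ISO step halves the sheet: 1 × B3 → 2 × B4 → 4 × B5 → 8 × B6 → …
From B3 to B8 is 5 halving steps: 2^5 = 32.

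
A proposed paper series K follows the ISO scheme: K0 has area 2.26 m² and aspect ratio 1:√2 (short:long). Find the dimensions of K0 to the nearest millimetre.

1264 × 1788 mm

Let the short side be w mm. Then w · w√2 = 2.26 m² = 2,260,000 mm².
w² = 2,260,000/√2, so w ≈ 1264.1 mm; long side = w√2 ≈ 1787.8 mm.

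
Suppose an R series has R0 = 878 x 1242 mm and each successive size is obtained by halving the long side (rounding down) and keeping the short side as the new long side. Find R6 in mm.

109 × 155 mm

R1 = 621 × 878 mm (from R0 by 1 halving).
R2: ⌊878/2⌋ × 621 = 439 × 621 mm
R3: ⌊621/2⌋ × 439 = 310 × 439 mm
R4: ⌊439/2⌋ × 310 = 219 × 310 mm
R5: ⌊310/2⌋ × 219 = 155 × 219 mm
R6: ⌊219/2⌋ × 155 = 109 × 155 mm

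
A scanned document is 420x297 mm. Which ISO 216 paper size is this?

Aspect ratio 420/297 ≈ 1.414 — close to the ISO √2 ≈ 1.414.
In the A-series (A0 area = 1 m²): A3 = 297 × 420 mm.

A3 (297 × 420 mm)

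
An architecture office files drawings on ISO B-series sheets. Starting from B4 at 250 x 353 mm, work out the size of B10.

31 × 44 mm

B5: ⌊353/2⌋ × 250 = 176 × 250 mm
B6: ⌊250/2⌋ × 176 = 125 × 176 mm
B7: ⌊176/2⌋ × 125 = 88 × 125 mm
B8: ⌊125/2⌋ × 88 = 62 × 88 mm
B9: ⌊88/2⌋ × 62 = 44 × 62 mm
B10: ⌊62/2⌋ × 44 = 31 × 44 mm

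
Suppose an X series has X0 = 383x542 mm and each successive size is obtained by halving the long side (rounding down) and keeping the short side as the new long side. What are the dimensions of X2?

191 × 271 mm

X1: ⌊542/2⌋ × 383 = 271 × 383 mm
X2: ⌊383/2⌋ × 271 = 191 × 271 mm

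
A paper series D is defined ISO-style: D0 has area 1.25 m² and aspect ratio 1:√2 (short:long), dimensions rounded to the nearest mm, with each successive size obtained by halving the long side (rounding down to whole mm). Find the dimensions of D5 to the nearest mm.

Let D0's short side be w mm. w · w√2 = 1.25 m² = 1,250,000 mm², so w ≈ 940.2 mm and w√2 ≈ 1329.6 mm → D0 = 940 × 1330 mm.
D1: ⌊1330/2⌋ × 940 = 665 × 940 mm
D2: ⌊940/2⌋ × 665 = 470 × 665 mm
D3: ⌊665/2⌋ × 470 = 332 × 470 mm
D4: ⌊470/2⌋ × 332 = 235 × 332 mm
D5: ⌊332/2⌋ × 235 = 166 × 235 mm

166 × 235 mm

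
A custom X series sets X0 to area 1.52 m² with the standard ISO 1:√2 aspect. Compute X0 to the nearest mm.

1037 × 1466 mm

Let the short side be w mm. Then w · w√2 = 1.52 m² = 1,520,000 mm².
w² = 1,520,000/√2, so w ≈ 1036.7 mm; long side = w√2 ≈ 1466.2 mm.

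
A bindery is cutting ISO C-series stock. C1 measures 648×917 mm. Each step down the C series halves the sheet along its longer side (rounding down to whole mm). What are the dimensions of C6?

114 × 162 mm

C2: ⌊917/2⌋ × 648 = 458 × 648 mm
C3: ⌊648/2⌋ × 458 = 324 × 458 mm
C4: ⌊458/2⌋ × 324 = 229 × 324 mm
C5: ⌊324/2⌋ × 229 = 162 × 229 mm
C6: ⌊229/2⌋ × 162 = 114 × 162 mm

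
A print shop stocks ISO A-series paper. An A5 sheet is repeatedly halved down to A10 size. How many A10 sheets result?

Each ISO step halves the sheet: 1 × A5 → 2 × A6 → 4 × A7 → 8 × A8 → …
From A5 to A10 is 5 halving steps: 2^5 = 32.

32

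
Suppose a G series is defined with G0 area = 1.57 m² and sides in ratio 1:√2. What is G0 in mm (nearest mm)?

1054 × 1490 mm

Let the short side be w mm. Then w · w√2 = 1.57 m² = 1,570,000 mm².
w² = 1,570,000/√2, so w ≈ 1053.6 mm; long side = w√2 ≈ 1490.1 mm.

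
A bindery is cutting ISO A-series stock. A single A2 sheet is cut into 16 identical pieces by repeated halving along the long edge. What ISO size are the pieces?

A6

16 = 2^4, so 4 halving steps.
A2 → A3 → … → A6 after 4 steps.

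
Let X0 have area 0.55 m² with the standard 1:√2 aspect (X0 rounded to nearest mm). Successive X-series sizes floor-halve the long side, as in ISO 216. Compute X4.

156 × 220 mm

Let X0's short side be w mm. w · w√2 = 0.55 m² = 550,000 mm², so w ≈ 623.6 mm and w√2 ≈ 881.9 mm → X0 = 624 × 882 mm.
X1: ⌊882/2⌋ × 624 = 441 × 624 mm
X2: ⌊624/2⌋ × 441 = 312 × 441 mm
X3: ⌊441/2⌋ × 312 = 220 × 312 mm
X4: ⌊312/2⌋ × 220 = 156 × 220 mm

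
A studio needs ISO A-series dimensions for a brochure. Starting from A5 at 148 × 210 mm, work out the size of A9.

A6: ⌊210/2⌋ × 148 = 105 × 148 mm
A7: ⌊148/2⌋ × 105 = 74 × 105 mm
A8: ⌊105/2⌋ × 74 = 52 × 74 mm
A9: ⌊74/2⌋ × 52 = 37 × 52 mm

37 × 52 mm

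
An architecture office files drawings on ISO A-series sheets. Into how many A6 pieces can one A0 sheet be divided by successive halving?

Each ISO step halves the sheet: 1 × A0 → 2 × A1 → 4 × A2 → 8 × A3 → …
From A0 to A6 is 6 halving steps: 2^6 = 64.

64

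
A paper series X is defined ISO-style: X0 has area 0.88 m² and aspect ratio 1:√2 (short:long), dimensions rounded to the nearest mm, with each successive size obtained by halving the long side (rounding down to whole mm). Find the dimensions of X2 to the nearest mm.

Let X0's short side be w mm. w · w√2 = 0.88 m² = 880,000 mm², so w ≈ 788.8 mm and w√2 ≈ 1115.6 mm → X0 = 789 × 1116 mm.
X1: ⌊1116/2⌋ × 789 = 558 × 789 mm
X2: ⌊789/2⌋ × 558 = 394 × 558 mm

394 × 558 mm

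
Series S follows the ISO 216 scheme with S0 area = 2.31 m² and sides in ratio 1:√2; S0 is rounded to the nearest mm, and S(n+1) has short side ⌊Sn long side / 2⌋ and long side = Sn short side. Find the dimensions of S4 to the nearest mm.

319 × 451 mm

Let S0's short side be w mm. w · w√2 = 2.31 m² = 2,310,000 mm², so w ≈ 1278.1 mm and w√2 ≈ 1807.4 mm → S0 = 1278 × 1807 mm.
S1: ⌊1807/2⌋ × 1278 = 903 × 1278 mm
S2: ⌊1278/2⌋ × 903 = 639 × 903 mm
S3: ⌊903/2⌋ × 639 = 451 × 639 mm
S4: ⌊639/2⌋ × 451 = 319 × 451 mm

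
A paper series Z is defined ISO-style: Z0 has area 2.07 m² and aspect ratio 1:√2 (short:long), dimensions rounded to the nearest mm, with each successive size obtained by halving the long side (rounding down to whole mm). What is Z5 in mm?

213 × 302 mm

Let Z0's short side be w mm. w · w√2 = 2.07 m² = 2,070,000 mm², so w ≈ 1209.8 mm and w√2 ≈ 1711.0 mm → Z0 = 1210 × 1711 mm.
Z1: ⌊1711/2⌋ × 1210 = 855 × 1210 mm
Z2: ⌊1210/2⌋ × 855 = 605 × 855 mm
Z3: ⌊855/2⌋ × 605 = 427 × 605 mm
Z4: ⌊605/2⌋ × 427 = 302 × 427 mm
Z5: ⌊427/2⌋ × 302 = 213 × 302 mm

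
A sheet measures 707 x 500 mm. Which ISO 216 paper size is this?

B2 (500 × 707 mm)

Aspect ratio 707/500 ≈ 1.414 — close to the ISO √2 ≈ 1.414.
In the B-series (B0 = 1000 × 1414 mm): B2 = 500 × 707 mm.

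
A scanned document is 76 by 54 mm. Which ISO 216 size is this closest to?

A8 (52 × 74 mm)

Aspect ratio 76/54 ≈ 1.407 — close to the ISO √2 ≈ 1.414.
In the A-series (A0 area = 1 m²): A8 = 52 × 74 mm.
Off by 4 mm total — nearest standard size.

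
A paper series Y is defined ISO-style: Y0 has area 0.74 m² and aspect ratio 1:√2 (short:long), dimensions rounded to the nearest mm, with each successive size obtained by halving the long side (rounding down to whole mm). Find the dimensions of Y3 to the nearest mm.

Let Y0's short side be w mm. w · w√2 = 0.74 m² = 740,000 mm², so w ≈ 723.4 mm and w√2 ≈ 1023.0 mm → Y0 = 723 × 1023 mm.
Y1: ⌊1023/2⌋ × 723 = 511 × 723 mm
Y2: ⌊723/2⌋ × 511 = 361 × 511 mm
Y3: ⌊511/2⌋ × 361 = 255 × 361 mm

255 × 361 mm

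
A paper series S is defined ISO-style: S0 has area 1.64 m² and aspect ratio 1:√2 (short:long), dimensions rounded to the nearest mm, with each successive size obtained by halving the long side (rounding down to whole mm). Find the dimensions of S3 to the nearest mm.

Let S0's short side be w mm. w · w√2 = 1.64 m² = 1,640,000 mm², so w ≈ 1076.9 mm and w√2 ≈ 1522.9 mm → S0 = 1077 × 1523 mm.
S1: ⌊1523/2⌋ × 1077 = 761 × 1077 mm
S2: ⌊1077/2⌋ × 761 = 538 × 761 mm
S3: ⌊761/2⌋ × 538 = 380 × 538 mm

380 × 538 mm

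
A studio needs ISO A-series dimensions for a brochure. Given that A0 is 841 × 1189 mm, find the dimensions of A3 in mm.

A1: ⌊1189/2⌋ × 841 = 594 × 841 mm
A2: ⌊841/2⌋ × 594 = 420 × 594 mm
A3: ⌊594/2⌋ × 420 = 297 × 420 mm

297 × 420 mm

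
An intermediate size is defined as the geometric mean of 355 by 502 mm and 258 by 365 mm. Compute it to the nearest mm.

Short side: √(355 · 258) = √91590 ≈ 302.6 → 303 mm
Long side: √(502 · 365) = √183230 ≈ 428.1 → 428 mm

303 × 428 mm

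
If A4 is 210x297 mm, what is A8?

A5: ⌊297/2⌋ × 210 = 148 × 210 mm
A6: ⌊210/2⌋ × 148 = 105 × 148 mm
A7: ⌊148/2⌋ × 105 = 74 × 105 mm
A8: ⌊105/2⌋ × 74 = 52 × 74 mm

52 × 74 mm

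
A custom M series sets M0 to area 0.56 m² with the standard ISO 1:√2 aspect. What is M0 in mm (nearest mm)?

Let the short side be w mm. Then w · w√2 = 0.56 m² = 560,000 mm².
w² = 560,000/√2, so w ≈ 629.3 mm; long side = w√2 ≈ 889.9 mm.

629 × 890 mm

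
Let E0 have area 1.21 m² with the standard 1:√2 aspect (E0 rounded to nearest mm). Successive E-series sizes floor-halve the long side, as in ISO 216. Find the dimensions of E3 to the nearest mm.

327 × 462 mm

Let E0's short side be w mm. w · w√2 = 1.21 m² = 1,210,000 mm², so w ≈ 925.0 mm and w√2 ≈ 1308.1 mm → E0 = 925 × 1308 mm.
E1: ⌊1308/2⌋ × 925 = 654 × 925 mm
E2: ⌊925/2⌋ × 654 = 462 × 654 mm
E3: ⌊654/2⌋ × 462 = 327 × 462 mm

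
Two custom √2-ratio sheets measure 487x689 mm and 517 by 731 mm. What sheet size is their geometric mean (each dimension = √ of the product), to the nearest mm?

502 × 710 mm

Short side: √(487 · 517) = √251779 ≈ 501.8 → 502 mm
Long side: √(689 · 731) = √503659 ≈ 709.7 → 710 mm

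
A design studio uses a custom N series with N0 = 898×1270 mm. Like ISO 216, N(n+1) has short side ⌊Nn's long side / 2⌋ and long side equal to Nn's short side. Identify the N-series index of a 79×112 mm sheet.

N7

N0: 898 × 1270 mm
N1: 635 × 898 mm
N2: 449 × 635 mm
N3: 317 × 449 mm
N4: 224 × 317 mm
N5: 158 × 224 mm
N6: 112 × 158 mm
N7: 79 × 112 mm
N8: 56 × 79 mm
→ matches N7.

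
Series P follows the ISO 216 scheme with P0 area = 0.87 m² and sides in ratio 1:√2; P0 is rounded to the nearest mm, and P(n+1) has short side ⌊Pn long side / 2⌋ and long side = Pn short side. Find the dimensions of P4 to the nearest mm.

Let P0's short side be w mm. w · w√2 = 0.87 m² = 870,000 mm², so w ≈ 784.3 mm and w√2 ≈ 1109.2 mm → P0 = 784 × 1109 mm.
P1: ⌊1109/2⌋ × 784 = 554 × 784 mm
P2: ⌊784/2⌋ × 554 = 392 × 554 mm
P3: ⌊554/2⌋ × 392 = 277 × 392 mm
P4: ⌊392/2⌋ × 277 = 196 × 277 mm

196 × 277 mm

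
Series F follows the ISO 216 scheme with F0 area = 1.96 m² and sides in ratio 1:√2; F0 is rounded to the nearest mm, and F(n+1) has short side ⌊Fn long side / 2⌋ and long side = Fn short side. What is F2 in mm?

588 × 832 mm

Let F0's short side be w mm. w · w√2 = 1.96 m² = 1,960,000 mm², so w ≈ 1177.3 mm and w√2 ≈ 1664.9 mm → F0 = 1177 × 1665 mm.
F1: ⌊1665/2⌋ × 1177 = 832 × 1177 mm
F2: ⌊1177/2⌋ × 832 = 588 × 832 mm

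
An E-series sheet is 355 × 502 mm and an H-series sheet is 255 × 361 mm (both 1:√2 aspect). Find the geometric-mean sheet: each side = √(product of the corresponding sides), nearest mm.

Short side: √(355 · 255) = √90525 ≈ 300.9 → 301 mm
Long side: √(502 · 361) = √181222 ≈ 425.7 → 426 mm

301 × 426 mm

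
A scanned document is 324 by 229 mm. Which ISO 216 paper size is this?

Aspect ratio 324/229 ≈ 1.415 — close to the ISO √2 ≈ 1.414.
In the C-series (envelope sizes, between A and B): C4 = 229 × 324 mm.

C4 (229 × 324 mm)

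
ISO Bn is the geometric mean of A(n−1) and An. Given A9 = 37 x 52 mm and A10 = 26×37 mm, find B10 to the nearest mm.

Short side: √(37 · 26) = √962 ≈ 31.0 → 31 mm
Long side: √(52 · 37) = √1924 ≈ 43.9 → 44 mm

31 × 44 mm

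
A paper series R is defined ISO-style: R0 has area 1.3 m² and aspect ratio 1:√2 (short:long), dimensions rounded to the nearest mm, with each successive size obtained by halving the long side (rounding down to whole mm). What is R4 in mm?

Let R0's short side be w mm. w · w√2 = 1.3 m² = 1,300,000 mm², so w ≈ 958.8 mm and w√2 ≈ 1355.9 mm → R0 = 959 × 1356 mm.
R1: ⌊1356/2⌋ × 959 = 678 × 959 mm
R2: ⌊959/2⌋ × 678 = 479 × 678 mm
R3: ⌊678/2⌋ × 479 = 339 × 479 mm
R4: ⌊479/2⌋ × 339 = 239 × 339 mm

239 × 339 mm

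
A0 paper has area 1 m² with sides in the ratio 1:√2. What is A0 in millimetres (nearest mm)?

841 × 1189 mm

Let the short side be w mm. Then the long side is w√2 and w · w√2 = 10⁶ mm².
w² = 10⁶/√2, so w = 1000 / 2^(1/4) ≈ 840.9 mm; long side = 1000 · 2^(1/4) ≈ 1189.2 mm.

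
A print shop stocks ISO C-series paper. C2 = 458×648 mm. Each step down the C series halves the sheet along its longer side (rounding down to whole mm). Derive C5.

162 × 229 mm

C3: ⌊648/2⌋ × 458 = 324 × 458 mm
C4: ⌊458/2⌋ × 324 = 229 × 324 mm
C5: ⌊324/2⌋ × 229 = 162 × 229 mm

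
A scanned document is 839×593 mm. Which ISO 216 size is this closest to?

Aspect ratio 839/593 ≈ 1.415 — close to the ISO √2 ≈ 1.414.
In the A-series (A0 area = 1 m²): A1 = 594 × 841 mm.
Off by 3 mm total — nearest standard size.

A1 (594 × 841 mm)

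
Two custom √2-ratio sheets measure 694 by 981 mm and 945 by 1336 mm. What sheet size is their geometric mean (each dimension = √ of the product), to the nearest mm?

Short side: √(694 · 945) = √655830 ≈ 809.8 → 810 mm
Long side: √(981 · 1336) = √1310616 ≈ 1144.8 → 1145 mm

810 × 1145 mm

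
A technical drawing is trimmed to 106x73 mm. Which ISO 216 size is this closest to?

Aspect ratio 106/73 ≈ 1.452 (ISO target is √2 ≈ 1.414).
In the A-series (A0 area = 1 m²): A7 = 74 × 105 mm.
Off by 2 mm total — nearest standard size.

A7 (74 × 105 mm)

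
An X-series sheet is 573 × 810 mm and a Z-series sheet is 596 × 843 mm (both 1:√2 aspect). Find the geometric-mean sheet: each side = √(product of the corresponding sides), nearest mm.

Short side: √(573 · 596) = √341508 ≈ 584.4 → 584 mm
Long side: √(810 · 843) = √682830 ≈ 826.3 → 826 mm

584 × 826 mm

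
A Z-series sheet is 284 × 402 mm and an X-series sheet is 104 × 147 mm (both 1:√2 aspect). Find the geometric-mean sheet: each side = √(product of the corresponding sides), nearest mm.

172 × 243 mm

Short side: √(284 · 104) = √29536 ≈ 171.9 → 172 mm
Long side: √(402 · 147) = √59094 ≈ 243.1 → 243 mm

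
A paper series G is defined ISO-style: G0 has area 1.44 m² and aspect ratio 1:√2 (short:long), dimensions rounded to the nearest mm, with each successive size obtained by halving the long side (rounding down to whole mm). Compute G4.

252 × 356 mm

Let G0's short side be w mm. w · w√2 = 1.44 m² = 1,440,000 mm², so w ≈ 1009.1 mm and w√2 ≈ 1427.0 mm → G0 = 1009 × 1427 mm.
G1: ⌊1427/2⌋ × 1009 = 713 × 1009 mm
G2: ⌊1009/2⌋ × 713 = 504 × 713 mm
G3: ⌊713/2⌋ × 504 = 356 × 504 mm
G4: ⌊504/2⌋ × 356 = 252 × 356 mm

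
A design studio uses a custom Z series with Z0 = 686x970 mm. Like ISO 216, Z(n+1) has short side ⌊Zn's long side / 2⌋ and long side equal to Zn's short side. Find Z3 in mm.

242 × 343 mm

Z1: ⌊970/2⌋ × 686 = 485 × 686 mm
Z2: ⌊686/2⌋ × 485 = 343 × 485 mm
Z3: ⌊485/2⌋ × 343 = 242 × 343 mm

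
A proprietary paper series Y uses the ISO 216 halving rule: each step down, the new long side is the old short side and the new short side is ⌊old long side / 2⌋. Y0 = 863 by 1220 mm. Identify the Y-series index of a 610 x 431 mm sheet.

Y2

Y0: 863 × 1220 mm
Y1: 610 × 863 mm
Y2: 431 × 610 mm
Y3: 305 × 431 mm
→ matches Y2.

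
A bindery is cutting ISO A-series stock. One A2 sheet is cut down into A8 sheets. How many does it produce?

Each ISO step halves the sheet: 1 × A2 → 2 × A3 → 4 × A4 → 8 × A5 → …
From A2 to A8 is 6 halving steps: 2^6 = 64.

64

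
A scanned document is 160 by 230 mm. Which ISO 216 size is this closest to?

C5 (162 × 229 mm)

Aspect ratio 230/160 ≈ 1.438 (ISO target is √2 ≈ 1.414).
In the C-series (envelope sizes, between A and B): C5 = 162 × 229 mm.
Off by 3 mm total — nearest standard size.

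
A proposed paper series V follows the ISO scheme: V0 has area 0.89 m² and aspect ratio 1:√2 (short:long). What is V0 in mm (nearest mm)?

Let the short side be w mm. Then w · w√2 = 0.89 m² = 890,000 mm².
w² = 890,000/√2, so w ≈ 793.3 mm; long side = w√2 ≈ 1121.9 mm.

793 × 1122 mm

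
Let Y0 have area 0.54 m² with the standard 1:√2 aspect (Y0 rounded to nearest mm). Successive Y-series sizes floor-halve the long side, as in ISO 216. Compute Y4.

154 × 218 mm

Let Y0's short side be w mm. w · w√2 = 0.54 m² = 540,000 mm², so w ≈ 617.9 mm and w√2 ≈ 873.9 mm → Y0 = 618 × 874 mm.
Y1: ⌊874/2⌋ × 618 = 437 × 618 mm
Y2: ⌊618/2⌋ × 437 = 309 × 437 mm
Y3: ⌊437/2⌋ × 309 = 218 × 309 mm
Y4: ⌊309/2⌋ × 218 = 154 × 218 mm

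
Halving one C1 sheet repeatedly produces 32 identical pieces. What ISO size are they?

32 = 2^5, so 5 halving steps.
C1 → C2 → … → C6 after 5 steps.

C6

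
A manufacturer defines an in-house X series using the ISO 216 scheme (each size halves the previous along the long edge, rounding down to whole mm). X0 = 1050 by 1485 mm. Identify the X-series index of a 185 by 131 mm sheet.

X0: 1050 × 1485 mm
X1: 742 × 1050 mm
X2: 525 × 742 mm
X3: 371 × 525 mm
X4: 262 × 371 mm
X5: 185 × 262 mm
X6: 131 × 185 mm
X7: 92 × 131 mm
→ matches X6.

X6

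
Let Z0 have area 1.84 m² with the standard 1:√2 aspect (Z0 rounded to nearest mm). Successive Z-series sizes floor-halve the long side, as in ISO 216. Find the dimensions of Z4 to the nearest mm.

Let Z0's short side be w mm. w · w√2 = 1.84 m² = 1,840,000 mm², so w ≈ 1140.6 mm and w√2 ≈ 1613.1 mm → Z0 = 1141 × 1613 mm.
Z1: ⌊1613/2⌋ × 1141 = 806 × 1141 mm
Z2: ⌊1141/2⌋ × 806 = 570 × 806 mm
Z3: ⌊806/2⌋ × 570 = 403 × 570 mm
Z4: ⌊570/2⌋ × 403 = 285 × 403 mm

285 × 403 mm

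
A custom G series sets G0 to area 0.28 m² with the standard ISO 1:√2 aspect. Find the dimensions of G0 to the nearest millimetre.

Let the short side be w mm. Then w · w√2 = 0.28 m² = 280,000 mm².
w² = 280,000/√2, so w ≈ 445.0 mm; long side = w√2 ≈ 629.3 mm.

445 × 629 mm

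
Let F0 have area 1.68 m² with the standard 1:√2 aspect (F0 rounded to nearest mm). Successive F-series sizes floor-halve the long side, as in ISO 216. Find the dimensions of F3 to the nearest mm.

385 × 545 mm

Let F0's short side be w mm. w · w√2 = 1.68 m² = 1,680,000 mm², so w ≈ 1089.9 mm and w√2 ≈ 1541.4 mm → F0 = 1090 × 1541 mm.
F1: ⌊1541/2⌋ × 1090 = 770 × 1090 mm
F2: ⌊1090/2⌋ × 770 = 545 × 770 mm
F3: ⌊770/2⌋ × 545 = 385 × 545 mm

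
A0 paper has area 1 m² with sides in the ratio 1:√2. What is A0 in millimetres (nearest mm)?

Let the short side be w mm. Then the long side is w√2 and w · w√2 = 10⁶ mm².
w² = 10⁶/√2, so w = 1000 / 2^(1/4) ≈ 840.9 mm; long side = 1000 · 2^(1/4) ≈ 1189.2 mm.

841 × 1189 mm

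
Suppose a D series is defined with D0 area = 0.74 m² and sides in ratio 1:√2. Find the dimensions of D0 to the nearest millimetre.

723 × 1023 mm

Let the short side be w mm. Then w · w√2 = 0.74 m² = 740,000 mm².
w² = 740,000/√2, so w ≈ 723.4 mm; long side = w√2 ≈ 1023.0 mm.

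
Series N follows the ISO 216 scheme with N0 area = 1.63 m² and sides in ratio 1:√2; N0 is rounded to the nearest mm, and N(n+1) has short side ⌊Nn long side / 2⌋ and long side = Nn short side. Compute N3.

379 × 537 mm

Let N0's short side be w mm. w · w√2 = 1.63 m² = 1,630,000 mm², so w ≈ 1073.6 mm and w√2 ≈ 1518.3 mm → N0 = 1074 × 1518 mm.
N1: ⌊1518/2⌋ × 1074 = 759 × 1074 mm
N2: ⌊1074/2⌋ × 759 = 537 × 759 mm
N3: ⌊759/2⌋ × 537 = 379 × 537 mm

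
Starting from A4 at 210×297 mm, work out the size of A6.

A5: ⌊297/2⌋ × 210 = 148 × 210 mm
A6: ⌊210/2⌋ × 148 = 105 × 148 mm

105 × 148 mm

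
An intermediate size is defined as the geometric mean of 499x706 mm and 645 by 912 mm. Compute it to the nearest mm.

Short side: √(499 · 645) = √321855 ≈ 567.3 → 567 mm
Long side: √(706 · 912) = √643872 ≈ 802.4 → 802 mm

567 × 802 mm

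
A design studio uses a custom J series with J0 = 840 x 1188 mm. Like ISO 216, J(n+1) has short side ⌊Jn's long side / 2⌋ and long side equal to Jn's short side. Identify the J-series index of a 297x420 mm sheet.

J3

J0: 840 × 1188 mm
J1: 594 × 840 mm
J2: 420 × 594 mm
J3: 297 × 420 mm
J4: 210 × 297 mm
→ matches J3.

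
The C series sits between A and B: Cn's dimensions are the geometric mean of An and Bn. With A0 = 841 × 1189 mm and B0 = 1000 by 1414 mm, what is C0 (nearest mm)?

Short side: √(841 · 1000) = √841000 ≈ 917.1 → 917 mm
Long side: √(1189 · 1414) = √1681246 ≈ 1296.6 → 1297 mm

917 × 1297 mm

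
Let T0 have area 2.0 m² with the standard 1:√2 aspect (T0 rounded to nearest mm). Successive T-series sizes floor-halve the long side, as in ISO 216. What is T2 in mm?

Let T0's short side be w mm. w · w√2 = 2.0 m² = 2,000,000 mm², so w ≈ 1189.2 mm and w√2 ≈ 1681.8 mm → T0 = 1189 × 1682 mm.
T1: ⌊1682/2⌋ × 1189 = 841 × 1189 mm
T2: ⌊1189/2⌋ × 841 = 594 × 841 mm

594 × 841 mm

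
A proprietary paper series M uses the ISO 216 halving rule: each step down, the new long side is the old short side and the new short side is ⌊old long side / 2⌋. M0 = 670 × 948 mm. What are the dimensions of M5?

M1: ⌊948/2⌋ × 670 = 474 × 670 mm
M2: ⌊670/2⌋ × 474 = 335 × 474 mm
M3: ⌊474/2⌋ × 335 = 237 × 335 mm
M4: ⌊335/2⌋ × 237 = 167 × 237 mm
M5: ⌊237/2⌋ × 167 = 118 × 167 mm

118 × 167 mm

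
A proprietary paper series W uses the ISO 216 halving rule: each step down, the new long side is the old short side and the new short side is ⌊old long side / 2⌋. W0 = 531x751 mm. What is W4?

W1: ⌊751/2⌋ × 531 = 375 × 531 mm
W2: ⌊531/2⌋ × 375 = 265 × 375 mm
W3: ⌊375/2⌋ × 265 = 187 × 265 mm
W4: ⌊265/2⌋ × 187 = 132 × 187 mm

132 × 187 mm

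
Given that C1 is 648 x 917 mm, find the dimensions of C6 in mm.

114 × 162 mm

C2: ⌊917/2⌋ × 648 = 458 × 648 mm
C3: ⌊648/2⌋ × 458 = 324 × 458 mm
C4: ⌊458/2⌋ × 324 = 229 × 324 mm
C5: ⌊324/2⌋ × 229 = 162 × 229 mm
C6: ⌊229/2⌋ × 162 = 114 × 162 mm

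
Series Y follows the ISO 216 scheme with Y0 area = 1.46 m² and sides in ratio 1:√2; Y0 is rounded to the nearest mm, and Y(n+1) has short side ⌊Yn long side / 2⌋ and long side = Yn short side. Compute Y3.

359 × 508 mm

Let Y0's short side be w mm. w · w√2 = 1.46 m² = 1,460,000 mm², so w ≈ 1016.1 mm and w√2 ≈ 1436.9 mm → Y0 = 1016 × 1437 mm.
Y1: ⌊1437/2⌋ × 1016 = 718 × 1016 mm
Y2: ⌊1016/2⌋ × 718 = 508 × 718 mm
Y3: ⌊718/2⌋ × 508 = 359 × 508 mm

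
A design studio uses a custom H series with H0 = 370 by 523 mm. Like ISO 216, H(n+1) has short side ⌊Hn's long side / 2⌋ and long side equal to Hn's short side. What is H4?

92 × 130 mm

H1 = 261 × 370 mm (from H0 by 1 halving).
H2: ⌊370/2⌋ × 261 = 185 × 261 mm
H3: ⌊261/2⌋ × 185 = 130 × 185 mm
H4: ⌊185/2⌋ × 130 = 92 × 130 mm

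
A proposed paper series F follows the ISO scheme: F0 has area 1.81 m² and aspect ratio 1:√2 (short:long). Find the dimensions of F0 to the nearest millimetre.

1131 × 1600 mm

Let the short side be w mm. Then w · w√2 = 1.81 m² = 1,810,000 mm².
w² = 1,810,000/√2, so w ≈ 1131.3 mm; long side = w√2 ≈ 1599.9 mm.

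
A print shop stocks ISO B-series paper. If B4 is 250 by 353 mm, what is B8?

62 × 88 mm

B5: ⌊353/2⌋ × 250 = 176 × 250 mm
B6: ⌊250/2⌋ × 176 = 125 × 176 mm
B7: ⌊176/2⌋ × 125 = 88 × 125 mm
B8: ⌊125/2⌋ × 88 = 62 × 88 mm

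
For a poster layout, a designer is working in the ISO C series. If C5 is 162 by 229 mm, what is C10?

C6: ⌊229/2⌋ × 162 = 114 × 162 mm
C7: ⌊162/2⌋ × 114 = 81 × 114 mm
C8: ⌊114/2⌋ × 81 = 57 × 81 mm
C9: ⌊81/2⌋ × 57 = 40 × 57 mm
C10: ⌊57/2⌋ × 40 = 28 × 40 mm

28 × 40 mm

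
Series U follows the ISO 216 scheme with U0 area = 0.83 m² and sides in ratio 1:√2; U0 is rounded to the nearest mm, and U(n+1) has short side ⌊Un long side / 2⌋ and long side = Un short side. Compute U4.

Let U0's short side be w mm. w · w√2 = 0.83 m² = 830,000 mm², so w ≈ 766.1 mm and w√2 ≈ 1083.4 mm → U0 = 766 × 1083 mm.
U1: ⌊1083/2⌋ × 766 = 541 × 766 mm
U2: ⌊766/2⌋ × 541 = 383 × 541 mm
U3: ⌊541/2⌋ × 383 = 270 × 383 mm
U4: ⌊383/2⌋ × 270 = 191 × 270 mm

191 × 270 mm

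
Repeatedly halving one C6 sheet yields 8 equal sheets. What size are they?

C9

8 = 2^3, so 3 halving steps.
C6 → C7 → … → C9 after 3 steps.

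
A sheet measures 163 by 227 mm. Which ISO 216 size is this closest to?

C5 (162 × 229 mm)

Aspect ratio 227/163 ≈ 1.393 (ISO target is √2 ≈ 1.414).
In the C-series (envelope sizes, between A and B): C5 = 162 × 229 mm.
Off by 3 mm total — nearest standard size.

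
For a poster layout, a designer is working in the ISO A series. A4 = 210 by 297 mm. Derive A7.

A5: ⌊297/2⌋ × 210 = 148 × 210 mm
A6: ⌊210/2⌋ × 148 = 105 × 148 mm
A7: ⌊148/2⌋ × 105 = 74 × 105 mm

74 × 105 mm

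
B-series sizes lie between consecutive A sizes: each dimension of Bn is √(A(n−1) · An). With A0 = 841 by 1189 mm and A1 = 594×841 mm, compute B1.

Short side: √(841 · 594) = √499554 ≈ 706.8 → 707 mm
Long side: √(1189 · 841) = √999949 ≈ 1000.0 → 1000 mm

707 × 1000 mm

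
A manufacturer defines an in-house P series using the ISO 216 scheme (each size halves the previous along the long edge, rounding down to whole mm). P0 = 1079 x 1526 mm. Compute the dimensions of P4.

P1: ⌊1526/2⌋ × 1079 = 763 × 1079 mm
P2: ⌊1079/2⌋ × 763 = 539 × 763 mm
P3: ⌊763/2⌋ × 539 = 381 × 539 mm
P4: ⌊539/2⌋ × 381 = 269 × 381 mm

269 × 381 mm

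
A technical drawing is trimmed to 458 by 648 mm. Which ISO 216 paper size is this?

Aspect ratio 648/458 ≈ 1.415 — close to the ISO √2 ≈ 1.414.
In the C-series (envelope sizes, between A and B): C2 = 458 × 648 mm.

C2 (458 × 648 mm)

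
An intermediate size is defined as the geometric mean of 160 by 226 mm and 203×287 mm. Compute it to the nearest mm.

180 × 255 mm

Short side: √(160 · 203) = √32480 ≈ 180.2 → 180 mm
Long side: √(226 · 287) = √64862 ≈ 254.7 → 255 mm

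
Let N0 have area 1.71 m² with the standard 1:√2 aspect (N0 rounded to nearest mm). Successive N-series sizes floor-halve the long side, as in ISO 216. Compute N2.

Let N0's short side be w mm. w · w√2 = 1.71 m² = 1,710,000 mm², so w ≈ 1099.6 mm and w√2 ≈ 1555.1 mm → N0 = 1100 × 1555 mm.
N1: ⌊1555/2⌋ × 1100 = 777 × 1100 mm
N2: ⌊1100/2⌋ × 777 = 550 × 777 mm

550 × 777 mm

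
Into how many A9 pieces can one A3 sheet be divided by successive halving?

Each ISO step halves the sheet: 1 × A3 → 2 × A4 → 4 × A5 → 8 × A6 → …
From A3 to A9 is 6 halving steps: 2^6 = 64.

64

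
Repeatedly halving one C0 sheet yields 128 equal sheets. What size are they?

128 = 2^7, so 7 halving steps.
C0 → C1 → … → C7 after 7 steps.

C7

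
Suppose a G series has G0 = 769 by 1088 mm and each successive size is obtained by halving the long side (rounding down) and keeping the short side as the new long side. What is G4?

G1: ⌊1088/2⌋ × 769 = 544 × 769 mm
G2: ⌊769/2⌋ × 544 = 384 × 544 mm
G3: ⌊544/2⌋ × 384 = 272 × 384 mm
G4: ⌊384/2⌋ × 272 = 192 × 272 mm

192 × 272 mm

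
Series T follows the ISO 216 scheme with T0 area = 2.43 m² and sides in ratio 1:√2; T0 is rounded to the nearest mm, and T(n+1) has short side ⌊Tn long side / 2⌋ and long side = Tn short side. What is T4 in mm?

Let T0's short side be w mm. w · w√2 = 2.43 m² = 2,430,000 mm², so w ≈ 1310.8 mm and w√2 ≈ 1853.8 mm → T0 = 1311 × 1854 mm.
T1: ⌊1854/2⌋ × 1311 = 927 × 1311 mm
T2: ⌊1311/2⌋ × 927 = 655 × 927 mm
T3: ⌊927/2⌋ × 655 = 463 × 655 mm
T4: ⌊655/2⌋ × 463 = 327 × 463 mm

327 × 463 mm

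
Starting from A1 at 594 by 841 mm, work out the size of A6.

105 × 148 mm

A2: ⌊841/2⌋ × 594 = 420 × 594 mm
A3: ⌊594/2⌋ × 420 = 297 × 420 mm
A4: ⌊420/2⌋ × 297 = 210 × 297 mm
A5: ⌊297/2⌋ × 210 = 148 × 210 mm
A6: ⌊210/2⌋ × 148 = 105 × 148 mm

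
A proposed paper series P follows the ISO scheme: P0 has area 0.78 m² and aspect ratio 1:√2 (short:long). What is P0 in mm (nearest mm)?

743 × 1050 mm

Let the short side be w mm. Then w · w√2 = 0.78 m² = 780,000 mm².
w² = 780,000/√2, so w ≈ 742.7 mm; long side = w√2 ≈ 1050.3 mm.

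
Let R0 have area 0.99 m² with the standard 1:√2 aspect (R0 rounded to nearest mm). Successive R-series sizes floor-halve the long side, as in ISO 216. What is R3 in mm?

295 × 418 mm

Let R0's short side be w mm. w · w√2 = 0.99 m² = 990,000 mm², so w ≈ 836.7 mm and w√2 ≈ 1183.2 mm → R0 = 837 × 1183 mm.
R1: ⌊1183/2⌋ × 837 = 591 × 837 mm
R2: ⌊837/2⌋ × 591 = 418 × 591 mm
R3: ⌊591/2⌋ × 418 = 295 × 418 mm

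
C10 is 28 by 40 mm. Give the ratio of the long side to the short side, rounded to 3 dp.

40 / 28 = 1.429
ISO 216 targets √2 ≈ 1.414; the +0.014 deviation is from mm rounding.

1.429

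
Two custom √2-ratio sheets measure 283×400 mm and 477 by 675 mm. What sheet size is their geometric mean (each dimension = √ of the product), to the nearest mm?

Short side: √(283 · 477) = √134991 ≈ 367.4 → 367 mm
Long side: √(400 · 675) = √270000 ≈ 519.6 → 520 mm

367 × 520 mm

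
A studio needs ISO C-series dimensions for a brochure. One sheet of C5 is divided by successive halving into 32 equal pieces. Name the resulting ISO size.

32 = 2^5, so 5 halving steps.
C5 → C6 → … → C10 after 5 steps.

C10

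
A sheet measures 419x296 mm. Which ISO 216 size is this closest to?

A3 (297 × 420 mm)

Aspect ratio 419/296 ≈ 1.416 — close to the ISO √2 ≈ 1.414.
In the A-series (A0 area = 1 m²): A3 = 297 × 420 mm.
Off by 2 mm total — nearest standard size.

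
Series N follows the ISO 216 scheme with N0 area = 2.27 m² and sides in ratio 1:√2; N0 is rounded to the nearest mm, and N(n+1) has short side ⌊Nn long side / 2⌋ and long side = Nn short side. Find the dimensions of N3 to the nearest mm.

Let N0's short side be w mm. w · w√2 = 2.27 m² = 2,270,000 mm², so w ≈ 1266.9 mm and w√2 ≈ 1791.7 mm → N0 = 1267 × 1792 mm.
N1: ⌊1792/2⌋ × 1267 = 896 × 1267 mm
N2: ⌊1267/2⌋ × 896 = 633 × 896 mm
N3: ⌊896/2⌋ × 633 = 448 × 633 mm

448 × 633 mm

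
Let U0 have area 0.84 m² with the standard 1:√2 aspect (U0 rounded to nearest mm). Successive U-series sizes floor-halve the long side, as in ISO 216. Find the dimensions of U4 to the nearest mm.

Let U0's short side be w mm. w · w√2 = 0.84 m² = 840,000 mm², so w ≈ 770.7 mm and w√2 ≈ 1089.9 mm → U0 = 771 × 1090 mm.
U1: ⌊1090/2⌋ × 771 = 545 × 771 mm
U2: ⌊771/2⌋ × 545 = 385 × 545 mm
U3: ⌊545/2⌋ × 385 = 272 × 385 mm
U4: ⌊385/2⌋ × 272 = 192 × 272 mm

192 × 272 mm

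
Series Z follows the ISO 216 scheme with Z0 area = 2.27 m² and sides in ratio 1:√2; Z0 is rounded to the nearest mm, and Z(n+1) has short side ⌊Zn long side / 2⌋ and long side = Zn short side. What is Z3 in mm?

448 × 633 mm

Let Z0's short side be w mm. w · w√2 = 2.27 m² = 2,270,000 mm², so w ≈ 1266.9 mm and w√2 ≈ 1791.7 mm → Z0 = 1267 × 1792 mm.
Z1: ⌊1792/2⌋ × 1267 = 896 × 1267 mm
Z2: ⌊1267/2⌋ × 896 = 633 × 896 mm
Z3: ⌊896/2⌋ × 633 = 448 × 633 mm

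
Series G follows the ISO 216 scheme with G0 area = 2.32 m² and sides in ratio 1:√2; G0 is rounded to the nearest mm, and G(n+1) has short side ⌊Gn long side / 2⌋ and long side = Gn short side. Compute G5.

226 × 320 mm

Let G0's short side be w mm. w · w√2 = 2.32 m² = 2,320,000 mm², so w ≈ 1280.8 mm and w√2 ≈ 1811.3 mm → G0 = 1281 × 1811 mm.
G1: ⌊1811/2⌋ × 1281 = 905 × 1281 mm
G2: ⌊1281/2⌋ × 905 = 640 × 905 mm
G3: ⌊905/2⌋ × 640 = 452 × 640 mm
G4: ⌊640/2⌋ × 452 = 320 × 452 mm
G5: ⌊452/2⌋ × 320 = 226 × 320 mm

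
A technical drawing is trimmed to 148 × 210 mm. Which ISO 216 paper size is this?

A5 (148 × 210 mm)

Aspect ratio 210/148 ≈ 1.419 — close to the ISO √2 ≈ 1.414.
In the A-series (A0 area = 1 m²): A5 = 148 × 210 mm.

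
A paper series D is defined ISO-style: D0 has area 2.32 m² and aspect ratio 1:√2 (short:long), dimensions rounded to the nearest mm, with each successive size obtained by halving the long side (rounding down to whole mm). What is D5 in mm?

226 × 320 mm

Let D0's short side be w mm. w · w√2 = 2.32 m² = 2,320,000 mm², so w ≈ 1280.8 mm and w√2 ≈ 1811.3 mm → D0 = 1281 × 1811 mm.
D1: ⌊1811/2⌋ × 1281 = 905 × 1281 mm
D2: ⌊1281/2⌋ × 905 = 640 × 905 mm
D3: ⌊905/2⌋ × 640 = 452 × 640 mm
D4: ⌊640/2⌋ × 452 = 320 × 452 mm
D5: ⌊452/2⌋ × 320 = 226 × 320 mm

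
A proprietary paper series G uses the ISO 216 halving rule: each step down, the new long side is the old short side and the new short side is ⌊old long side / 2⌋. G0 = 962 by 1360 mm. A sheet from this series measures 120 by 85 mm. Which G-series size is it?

G0: 962 × 1360 mm
G1: 680 × 962 mm
G2: 481 × 680 mm
G3: 340 × 481 mm
G4: 240 × 340 mm
G5: 170 × 240 mm
G6: 120 × 170 mm
G7: 85 × 120 mm
G8: 60 × 85 mm
→ matches G7.

G7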